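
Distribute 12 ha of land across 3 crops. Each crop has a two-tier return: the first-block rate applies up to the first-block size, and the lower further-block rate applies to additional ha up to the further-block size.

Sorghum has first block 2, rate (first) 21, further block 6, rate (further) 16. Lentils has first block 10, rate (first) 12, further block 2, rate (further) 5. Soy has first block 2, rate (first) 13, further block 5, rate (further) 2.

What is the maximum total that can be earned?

188

Treat each block as its own option and order by rate: Sorghum/first 21 > Sorghum/second 16 > Soy/first 13 > Lentils/first 12 > Lentils/second 5 > Soy/second 2.
Sorghum/first (21): +2 ; 10 left.
Sorghum second at 16: fill all 6 ; 4 left.
Soy first at 13: fill all 2 ; 2 left.
Lentils/first: +2 of 10 at 12; pool empty.
Total = 21×2 + 16×6 + 13×2 + 12×2 = 188.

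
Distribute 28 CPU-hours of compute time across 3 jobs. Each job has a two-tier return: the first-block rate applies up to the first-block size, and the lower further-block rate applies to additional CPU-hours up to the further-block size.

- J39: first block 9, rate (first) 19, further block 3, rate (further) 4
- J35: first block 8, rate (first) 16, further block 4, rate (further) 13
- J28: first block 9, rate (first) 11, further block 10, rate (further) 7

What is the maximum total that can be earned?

428

Treat each block as its own option and order by rate: J39/tier1 19 > J35/tier1 16 > J35/tier2 13 > J28/tier1 11 > J28/tier2 7 > J39/tier2 4.
Fill J39 tier1 block (9 at 19) — 19 left.
J35/tier1 (16): +8 — 11 left.
J35/tier2 (13): +4 — 7 left.
7 remain; put them into J28 tier1 at 11.
Total = 19×9 + 16×8 + 13×4 + 11×7 = 428.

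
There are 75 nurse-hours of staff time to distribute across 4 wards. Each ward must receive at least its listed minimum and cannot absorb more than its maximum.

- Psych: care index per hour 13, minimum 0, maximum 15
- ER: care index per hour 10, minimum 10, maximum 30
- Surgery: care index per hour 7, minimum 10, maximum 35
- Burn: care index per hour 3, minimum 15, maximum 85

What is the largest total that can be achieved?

Meeting every minimum uses 0+10+10+15 = 35 nurse-hours, leaving 40.
Order the wards by care index per hour: Psych 13 > ER 10 > Surgery 7 > Burn 3.
Psych: +15 to 15 (cap) ; 25 left.
ER: +20 to 30 (cap) ; 5 left.
Only 5 left; Surgery takes them to reach 15.
Total = 13×15 + 10×30 + 7×15 + 3×15 = 645.

645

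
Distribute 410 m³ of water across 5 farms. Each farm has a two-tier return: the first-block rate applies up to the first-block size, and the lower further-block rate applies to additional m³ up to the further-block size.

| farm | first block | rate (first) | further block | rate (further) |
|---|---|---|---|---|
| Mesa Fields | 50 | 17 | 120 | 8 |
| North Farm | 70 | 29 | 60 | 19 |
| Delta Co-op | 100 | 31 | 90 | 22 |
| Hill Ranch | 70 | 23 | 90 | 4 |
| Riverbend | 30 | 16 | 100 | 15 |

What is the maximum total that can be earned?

10200

Treat each block as its own option and order by rate: Delta Co-op/T1 31 > North Farm/T1 29 > Hill Ranch/T1 23 > Delta Co-op/T2 22 > North Farm/T2 19 > Mesa Fields/T1 17 > Riverbend/T1 16 > Riverbend/T2 15 > Mesa Fields/T2 8 > Hill Ranch/T2 4.
Fill Delta Co-op T1 block (100 at 31) ; 310 left.
North Farm/T1 (29): +70 ; 240 left.
Fill Hill Ranch T1 block (70 at 23) ; 170 left.
Fill Delta Co-op T2 block (90 at 22) ; 80 left.
Fill North Farm T2 block (60 at 19) ; 20 left.
Mesa Fields/T1: +20 of 50 at 17; pool empty.
Total = 31×100 + 29×70 + 23×70 + 22×90 + 19×60 + 17×20 = 10200.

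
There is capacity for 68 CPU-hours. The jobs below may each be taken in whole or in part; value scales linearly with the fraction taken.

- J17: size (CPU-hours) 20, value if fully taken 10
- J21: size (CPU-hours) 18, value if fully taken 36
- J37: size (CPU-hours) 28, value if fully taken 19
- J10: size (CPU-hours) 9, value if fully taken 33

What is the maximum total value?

94.5

Rank by value-to-size ratio: J10 33/9≈3.67, J21 36/18≈2, J37 19/28≈0.679, J17 10/20≈0.5.
J10: take in full, 9 CPU-hours for value 33 — 59 left.
All 18 CPU-hours of J21 fit (value 36) — 41 remain.
Take all of J37 (28 CPU-hours, value 19) — 13 CPU-hours left.
Fill the last 13 CPU-hours with part of J17: 13/20 of it earns 6.5.
Total value = 94.5.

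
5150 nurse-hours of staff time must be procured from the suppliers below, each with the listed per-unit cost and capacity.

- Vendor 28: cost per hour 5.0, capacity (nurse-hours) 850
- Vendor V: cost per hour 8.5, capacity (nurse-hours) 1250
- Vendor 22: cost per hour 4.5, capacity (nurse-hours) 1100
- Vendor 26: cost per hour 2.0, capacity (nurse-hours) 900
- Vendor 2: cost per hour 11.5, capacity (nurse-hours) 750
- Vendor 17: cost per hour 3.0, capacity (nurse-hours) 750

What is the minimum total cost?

27325

Cheapest first:
Vendor 26 (2.0): use full 900 ; 4250 nurse-hours to go.
Vendor 17 at 3.0: take all 750 nurse-hours ; 3500 still needed.
Vendor 22 at 4.5: take all 1100 nurse-hours ; 2400 still needed.
Take 850 from Vendor 28 at 5.0 ; need 1550 more.
Vendor V (8.5): use full 1250 ; 300 nurse-hours to go.
Vendor 2 (11.5): take the remaining 300 ; done.
Cost = 900×2.0 + 750×3.0 + 1100×4.5 + 850×5.0 + 1250×8.5 + 300×11.5 = 27325.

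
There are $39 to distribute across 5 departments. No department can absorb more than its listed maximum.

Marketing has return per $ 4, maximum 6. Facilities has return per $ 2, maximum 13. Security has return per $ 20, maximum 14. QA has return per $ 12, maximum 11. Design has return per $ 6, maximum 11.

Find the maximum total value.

Order the departments by return per $: Security 20 > QA 12 > Design 6 > Marketing 4 > Facilities 2.
Give Security 14 to hit its cap of 14 — 25 left.
QA takes 11 to reach its cap of 11 — 14 left.
Design: +11 to 11 (cap) — 3 left.
Marketing: +3 (room for 6) → 3. Pool exhausted.
Total = 4×3 + 20×14 + 12×11 + 6×11 = 490.

490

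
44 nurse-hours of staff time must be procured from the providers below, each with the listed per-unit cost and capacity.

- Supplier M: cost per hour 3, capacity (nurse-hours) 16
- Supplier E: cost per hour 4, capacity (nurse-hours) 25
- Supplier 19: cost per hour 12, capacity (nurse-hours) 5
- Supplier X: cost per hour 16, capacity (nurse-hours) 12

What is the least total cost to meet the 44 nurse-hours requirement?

Fill from the cheapest provider first.
Supplier M (3): use full 16 ; 28 nurse-hours to go.
Take 25 from Supplier E at 4 ; need 3 more.
Take 3 from Supplier 19 at 12 to finish.
Supplier X: unused.
Cost = 16×3 + 25×4 + 3×12 = 184.

184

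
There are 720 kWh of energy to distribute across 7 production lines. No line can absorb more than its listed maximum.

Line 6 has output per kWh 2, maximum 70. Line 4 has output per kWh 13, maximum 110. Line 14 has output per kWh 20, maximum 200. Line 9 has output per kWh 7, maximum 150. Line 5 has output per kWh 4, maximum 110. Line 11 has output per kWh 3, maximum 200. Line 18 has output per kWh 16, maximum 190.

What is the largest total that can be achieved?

Order the production lines by output per kWh: Line 14 20 > Line 18 16 > Line 4 13 > Line 9 7 > Line 5 4 > Line 11 3 > Line 6 2.
Give Line 14 200 to hit its cap of 200 → 520 left.
Line 18: +190 to 190 (cap) → 330 left.
Line 4 takes 110 to reach its cap of 110 → 220 left.
Give Line 9 150 to hit its cap of 150 → 70 left.
Line 5: +70 (room for 110) → 70. Pool exhausted.
Total = 13×110 + 20×200 + 7×150 + 4×70 + 16×190 = 9800.

9800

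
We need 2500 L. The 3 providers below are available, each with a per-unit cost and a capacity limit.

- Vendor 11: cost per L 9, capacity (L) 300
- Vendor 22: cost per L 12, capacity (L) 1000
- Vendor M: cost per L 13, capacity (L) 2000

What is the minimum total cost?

Cheapest first:
Vendor 11 at 9: take all 300 L ; 2200 still needed.
Vendor 22 at 12: take all 1000 L ; 1200 still needed.
Take 1200 from Vendor M at 13 to finish.
Cost = 300×9 + 1000×12 + 1200×13 = 30300.

30300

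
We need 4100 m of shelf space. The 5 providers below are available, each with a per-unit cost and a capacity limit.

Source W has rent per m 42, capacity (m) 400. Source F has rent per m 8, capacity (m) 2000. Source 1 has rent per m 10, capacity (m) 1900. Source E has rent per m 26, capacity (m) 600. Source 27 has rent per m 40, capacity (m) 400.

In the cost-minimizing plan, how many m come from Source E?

200

Use providers in increasing cost order.
Source F (8): use full 2000 → 2100 m to go.
Take 1900 from Source 1 at 10 → need 200 more.
Source E at 26: take 200 of its 600 → requirement met.
Source 27, Source W: unused.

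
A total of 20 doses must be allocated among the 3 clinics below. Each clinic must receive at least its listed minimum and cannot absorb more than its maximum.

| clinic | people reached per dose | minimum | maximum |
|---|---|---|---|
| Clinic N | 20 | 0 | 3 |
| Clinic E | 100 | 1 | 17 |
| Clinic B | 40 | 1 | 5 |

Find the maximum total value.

Meeting every minimum uses 0+1+1 = 2 doses, leaving 18.
Order the clinics by people reached per dose: Clinic E 100 > Clinic B 40 > Clinic N 20.
Give Clinic E 16 more to hit its cap of 17 — 2 left.
Only 2 left; Clinic B takes them to reach 3.
Total = 100×17 + 40×3 = 1820.

1820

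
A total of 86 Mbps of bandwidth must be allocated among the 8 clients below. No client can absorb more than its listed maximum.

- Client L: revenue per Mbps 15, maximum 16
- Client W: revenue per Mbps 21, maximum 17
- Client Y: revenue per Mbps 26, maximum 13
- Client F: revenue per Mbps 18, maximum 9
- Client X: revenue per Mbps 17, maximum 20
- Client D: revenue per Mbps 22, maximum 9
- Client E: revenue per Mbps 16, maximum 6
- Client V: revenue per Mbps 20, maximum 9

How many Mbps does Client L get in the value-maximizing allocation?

3

Order the clients by revenue per Mbps: Client Y 26 > Client D 22 > Client W 21 > Client V 20 > Client F 18 > Client X 17 > Client E 16 > Client L 15.
Client Y: +13 to 13 (cap) ; 73 left.
Client D takes 9 to reach its cap of 9 ; 64 left.
Client W takes 17 to reach its cap of 17 ; 47 left.
Client V: +9 to 9 (cap) ; 38 left.
Give Client F 9 to hit its cap of 9 ; 29 left.
Client X: +20 to 20 (cap) ; 9 left.
Client E: +6 to 6 (cap) ; 3 left.
Only 3 left; Client L takes them to reach 3.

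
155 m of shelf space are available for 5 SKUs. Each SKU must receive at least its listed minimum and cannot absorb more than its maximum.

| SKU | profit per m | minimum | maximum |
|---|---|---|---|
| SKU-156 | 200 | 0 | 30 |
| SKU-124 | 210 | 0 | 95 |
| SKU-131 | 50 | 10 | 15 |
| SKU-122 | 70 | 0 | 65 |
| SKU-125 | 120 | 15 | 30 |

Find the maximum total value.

Meeting every minimum uses 0+0+10+0+15 = 25 m, leaving 130.
Highest profit per m first: SKU-124 210 > SKU-156 200 > SKU-125 120 > SKU-122 70 > SKU-131 50.
SKU-124 takes 95 more to reach its cap of 95 ; 35 left.
SKU-156: +30 to 30 (cap) ; 5 left.
SKU-125: +5 (room for 15) → 20. Pool exhausted.
Total = 200×30 + 210×95 + 50×10 + 120×20 = 28850.

28850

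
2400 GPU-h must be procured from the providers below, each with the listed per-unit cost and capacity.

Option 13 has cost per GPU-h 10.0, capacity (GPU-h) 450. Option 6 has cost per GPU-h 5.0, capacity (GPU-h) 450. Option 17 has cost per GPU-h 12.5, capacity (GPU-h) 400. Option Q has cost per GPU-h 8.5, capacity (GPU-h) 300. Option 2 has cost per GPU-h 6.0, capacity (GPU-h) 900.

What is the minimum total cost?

Cheapest first:
Option 6 at 5.0: take all 450 GPU-h → 1950 still needed.
Option 2 at 6.0: take all 900 GPU-h → 1050 still needed.
Option Q at 8.5: take all 300 GPU-h → 750 still needed.
Option 13 (10.0): use full 450 → 300 GPU-h to go.
Option 17 at 12.5: take 300 of its 400 → requirement met.
Cost = 450×5.0 + 900×6.0 + 300×8.5 + 450×10.0 + 300×12.5 = 18450.

18450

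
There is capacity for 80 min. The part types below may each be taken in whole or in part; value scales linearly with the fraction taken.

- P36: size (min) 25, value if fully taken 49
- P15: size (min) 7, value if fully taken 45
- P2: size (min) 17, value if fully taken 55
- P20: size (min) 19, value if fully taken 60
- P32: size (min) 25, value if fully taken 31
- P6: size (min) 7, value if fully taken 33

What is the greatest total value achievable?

248.2

Best value per unit of size first: P15 45/7≈6.43, P6 33/7≈4.71, P2 55/17≈3.24, P20 60/19≈3.16, P36 49/25≈1.96, P32 31/25≈1.24.
All 7 min of P15 fit (value 45) — 73 remain.
All 7 min of P6 fit (value 33) — 66 remain.
P2: take in full, 17 min for value 55 — 49 left.
P20: take in full, 19 min for value 60 — 30 left.
All 25 min of P36 fit (value 49) — 5 remain.
Only 5 min remain; take 5/25 of P32 for value 31×5/25 = 6.2.
Total value = 248.2.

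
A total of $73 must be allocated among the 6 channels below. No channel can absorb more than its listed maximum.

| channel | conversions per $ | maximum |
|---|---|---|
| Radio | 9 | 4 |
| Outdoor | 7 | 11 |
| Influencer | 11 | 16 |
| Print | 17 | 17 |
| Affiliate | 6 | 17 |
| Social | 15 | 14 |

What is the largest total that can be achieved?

Highest conversions per $ first: Print 17 > Social 15 > Influencer 11 > Radio 9 > Outdoor 7 > Affiliate 6.
Print: +17 to 17 (cap) ; 56 left.
Social takes 14 to reach its cap of 14 ; 42 left.
Influencer: +16 to 16 (cap) ; 26 left.
Radio: +4 to 4 (cap) ; 22 left.
Outdoor: +11 to 11 (cap) ; 11 left.
Only 11 left; Affiliate takes them to reach 11.
Total = 9×4 + 7×11 + 11×16 + 17×17 + 6×11 + 15×14 = 854.

854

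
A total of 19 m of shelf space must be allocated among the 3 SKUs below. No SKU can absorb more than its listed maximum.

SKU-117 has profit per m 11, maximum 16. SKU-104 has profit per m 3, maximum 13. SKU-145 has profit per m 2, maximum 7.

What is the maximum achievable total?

Highest profit per m first: SKU-117 11 > SKU-104 3 > SKU-145 2.
SKU-117: +16 to 16 (cap) → 3 left.
SKU-104: +3 (room for 13) → 3. Pool exhausted.
Total = 11×16 + 3×3 = 185.

185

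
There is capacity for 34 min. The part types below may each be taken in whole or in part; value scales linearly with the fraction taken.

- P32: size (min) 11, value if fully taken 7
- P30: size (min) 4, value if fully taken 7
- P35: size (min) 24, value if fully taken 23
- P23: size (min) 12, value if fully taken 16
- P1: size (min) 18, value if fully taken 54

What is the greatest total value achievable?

77

Rank by value-to-size ratio: P1 54/18≈3, P30 7/4≈1.75, P23 16/12≈1.33, P35 23/24≈0.958, P32 7/11≈0.636.
Take all of P1 (18 min, value 54) — 16 min left.
All 4 min of P30 fit (value 7) — 12 remain.
P23: take in full, 12 min for value 16 — 0 left.
Total value = 77.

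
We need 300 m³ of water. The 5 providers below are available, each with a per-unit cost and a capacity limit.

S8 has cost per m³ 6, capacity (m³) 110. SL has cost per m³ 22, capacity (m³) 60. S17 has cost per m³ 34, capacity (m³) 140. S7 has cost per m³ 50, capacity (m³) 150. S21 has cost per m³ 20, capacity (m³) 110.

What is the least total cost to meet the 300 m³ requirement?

4860

Cheapest first:
Take 110 from S8 at 6 — need 190 more.
Take 110 from S21 at 20 — need 80 more.
SL (22): use full 60 — 20 m³ to go.
S17 at 34: take 20 of its 140 — requirement met.
S7: unused.
Cost = 110×6 + 110×20 + 60×22 + 20×34 = 4860.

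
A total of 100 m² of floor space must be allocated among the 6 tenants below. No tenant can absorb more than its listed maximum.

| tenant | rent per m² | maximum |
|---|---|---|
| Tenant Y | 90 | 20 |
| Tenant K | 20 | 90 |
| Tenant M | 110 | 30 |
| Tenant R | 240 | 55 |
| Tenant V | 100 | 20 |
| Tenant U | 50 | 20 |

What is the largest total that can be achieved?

18000

Highest rent per m² first: Tenant R 240 > Tenant M 110 > Tenant V 100 > Tenant Y 90 > Tenant U 50 > Tenant K 20.
Give Tenant R 55 to hit its cap of 55 → 45 left.
Give Tenant M 30 to hit its cap of 30 → 15 left.
Only 15 left; Tenant V takes them to reach 15.
Total = 110×30 + 240×55 + 100×15 = 18000.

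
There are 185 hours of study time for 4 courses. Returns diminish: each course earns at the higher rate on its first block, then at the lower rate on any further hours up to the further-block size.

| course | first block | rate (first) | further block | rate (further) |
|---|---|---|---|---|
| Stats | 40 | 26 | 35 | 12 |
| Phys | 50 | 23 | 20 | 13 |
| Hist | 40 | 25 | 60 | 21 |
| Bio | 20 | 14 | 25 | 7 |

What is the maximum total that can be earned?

4345

Order all 8 blocks by rate: Stats/T1 26 > Hist/T1 25 > Phys/T1 23 > Hist/T2 21 > Bio/T1 14 > Phys/T2 13 > Stats/T2 12 > Bio/T2 7.
Stats T1 at 26: fill all 40 ; 145 left.
Hist/T1 (25): +40 ; 105 left.
Fill Phys T1 block (50 at 23) ; 55 left.
Hist T2 at 21: only 55 left, fill 55.
Total = 26×40 + 25×40 + 23×50 + 21×55 = 4345.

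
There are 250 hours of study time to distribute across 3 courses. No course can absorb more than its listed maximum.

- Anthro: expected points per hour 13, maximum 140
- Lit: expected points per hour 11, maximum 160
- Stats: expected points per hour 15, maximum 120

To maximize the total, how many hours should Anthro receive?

130

Rank by expected points per hour: Stats 15 > Anthro 13 > Lit 11.
Stats takes 120 to reach its cap of 120 → 130 left.
Anthro: +130 (room for 140) → 130. Pool exhausted.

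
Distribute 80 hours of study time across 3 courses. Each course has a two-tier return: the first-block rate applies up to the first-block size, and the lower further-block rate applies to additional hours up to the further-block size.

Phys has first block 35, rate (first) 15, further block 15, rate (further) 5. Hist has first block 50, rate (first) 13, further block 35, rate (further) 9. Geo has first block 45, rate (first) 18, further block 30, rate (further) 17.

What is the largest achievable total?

1395

Treat each block as its own option and order by rate: Geo/first 18 > Geo/second 17 > Phys/first 15 > Hist/first 13 > Hist/second 9 > Phys/second 5.
Geo/first (18): +45 ; 35 left.
Geo/second (17): +30 ; 5 left.
Phys/first: +5 of 35 at 15; pool empty.
Total = 18×45 + 17×30 + 15×5 = 1395.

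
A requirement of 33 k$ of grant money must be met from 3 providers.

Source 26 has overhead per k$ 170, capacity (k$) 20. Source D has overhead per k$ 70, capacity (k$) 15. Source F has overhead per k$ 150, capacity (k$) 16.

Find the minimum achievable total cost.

Fill from the cheapest provider first.
Source D at 70: take all 15 k$ — 18 still needed.
Source F (150): use full 16 — 2 k$ to go.
Source 26 (170): take the remaining 2 — done.
Cost = 15×70 + 16×150 + 2×170 = 3790.

3790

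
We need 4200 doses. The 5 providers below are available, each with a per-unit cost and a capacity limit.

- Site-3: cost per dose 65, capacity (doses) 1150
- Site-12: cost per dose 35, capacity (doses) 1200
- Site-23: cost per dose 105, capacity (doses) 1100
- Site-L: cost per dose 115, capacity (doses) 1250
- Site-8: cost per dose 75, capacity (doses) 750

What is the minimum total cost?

Cheapest first:
Site-12 at 35: take all 1200 doses → 3000 still needed.
Site-3 (65): use full 1150 → 1850 doses to go.
Take 750 from Site-8 at 75 → need 1100 more.
Take 1100 from Site-23 at 105 → need 0 more.
Site-L: unused.
Cost = 1200×35 + 1150×65 + 750×75 + 1100×105 = 288500.

288500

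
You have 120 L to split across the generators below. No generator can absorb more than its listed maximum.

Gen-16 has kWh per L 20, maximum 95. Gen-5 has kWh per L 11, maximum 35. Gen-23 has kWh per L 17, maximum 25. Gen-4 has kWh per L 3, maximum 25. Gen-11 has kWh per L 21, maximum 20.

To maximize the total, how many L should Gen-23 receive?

Highest kWh per L first: Gen-11 21 > Gen-16 20 > Gen-23 17 > Gen-5 11 > Gen-4 3.
Give Gen-11 20 to hit its cap of 20 → 100 left.
Gen-16: +95 to 95 (cap) → 5 left.
Only 5 left; Gen-23 takes them to reach 5.

5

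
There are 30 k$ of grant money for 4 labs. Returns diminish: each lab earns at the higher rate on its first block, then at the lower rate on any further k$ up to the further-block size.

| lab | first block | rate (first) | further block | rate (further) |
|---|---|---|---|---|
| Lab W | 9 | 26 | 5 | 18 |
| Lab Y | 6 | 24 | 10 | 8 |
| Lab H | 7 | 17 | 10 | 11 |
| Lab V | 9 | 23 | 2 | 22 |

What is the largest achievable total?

701

Rank every tier by rate: Lab W/first 26 > Lab Y/first 24 > Lab V/first 23 > Lab V/second 22 > Lab W/second 18 > Lab H/first 17 > Lab H/second 11 > Lab Y/second 8.
Fill Lab W first block (9 at 26) → 21 left.
Fill Lab Y first block (6 at 24) → 15 left.
Lab V/first (23): +9 → 6 left.
Lab V second at 22: fill all 2 → 4 left.
Lab W/second: +4 of 5 at 18; pool empty.
Total = 26×9 + 24×6 + 23×9 + 22×2 + 18×4 = 701.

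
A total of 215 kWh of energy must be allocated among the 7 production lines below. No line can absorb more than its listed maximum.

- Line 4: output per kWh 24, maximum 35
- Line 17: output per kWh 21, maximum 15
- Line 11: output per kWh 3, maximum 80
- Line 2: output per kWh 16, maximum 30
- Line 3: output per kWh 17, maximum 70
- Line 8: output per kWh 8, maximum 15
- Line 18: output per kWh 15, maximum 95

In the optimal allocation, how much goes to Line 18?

Rank by output per kWh: Line 4 24 > Line 17 21 > Line 3 17 > Line 2 16 > Line 18 15 > Line 8 8 > Line 11 3.
Line 4: +35 to 35 (cap) → 180 left.
Give Line 17 15 to hit its cap of 15 → 165 left.
Line 3: +70 to 70 (cap) → 95 left.
Line 2: +30 to 30 (cap) → 65 left.
Only 65 left; Line 18 takes them to reach 65.

65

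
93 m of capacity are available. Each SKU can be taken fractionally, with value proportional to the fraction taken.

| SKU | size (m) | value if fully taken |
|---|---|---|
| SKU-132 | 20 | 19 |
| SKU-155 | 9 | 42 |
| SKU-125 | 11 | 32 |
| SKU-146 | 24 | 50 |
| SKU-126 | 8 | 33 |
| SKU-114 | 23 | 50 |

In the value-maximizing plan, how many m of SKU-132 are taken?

18

Best value per unit of size first: SKU-155 42/9≈4.67, SKU-126 33/8≈4.12, SKU-125 32/11≈2.91, SKU-114 50/23≈2.17, SKU-146 50/24≈2.08, SKU-132 19/20≈0.95.
All 9 m of SKU-155 fit (value 42) ; 84 remain.
Take all of SKU-126 (8 m, value 33) ; 76 m left.
All 11 m of SKU-125 fit (value 32) ; 65 remain.
SKU-114: take in full, 23 m for value 50 ; 42 left.
All 24 m of SKU-146 fit (value 50) ; 18 remain.
18 m left: a 18/20 share of SKU-132 gives 19×18/20 = 17.1.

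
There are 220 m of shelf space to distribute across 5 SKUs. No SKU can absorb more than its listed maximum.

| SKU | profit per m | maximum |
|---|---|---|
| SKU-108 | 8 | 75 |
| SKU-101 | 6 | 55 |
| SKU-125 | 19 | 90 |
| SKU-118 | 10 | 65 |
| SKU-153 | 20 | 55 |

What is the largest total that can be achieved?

3540

Order the SKUs by profit per m: SKU-153 20 > SKU-125 19 > SKU-118 10 > SKU-108 8 > SKU-101 6.
SKU-153: +55 to 55 (cap) — 165 left.
SKU-125: +90 to 90 (cap) — 75 left.
Give SKU-118 65 to hit its cap of 65 — 10 left.
SKU-108 has room for 75 but only 10 remain, so it gets 10.
Total = 8×10 + 19×90 + 10×65 + 20×55 = 3540.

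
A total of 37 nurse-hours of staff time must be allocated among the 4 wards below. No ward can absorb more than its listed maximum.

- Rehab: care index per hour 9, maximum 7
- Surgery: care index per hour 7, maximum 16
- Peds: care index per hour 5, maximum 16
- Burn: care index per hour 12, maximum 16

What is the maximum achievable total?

Highest care index per hour first: Burn 12 > Rehab 9 > Surgery 7 > Peds 5.
Give Burn 16 to hit its cap of 16 ; 21 left.
Rehab takes 7 to reach its cap of 7 ; 14 left.
Only 14 left; Surgery takes them to reach 14.
Total = 9×7 + 7×14 + 12×16 = 353.

353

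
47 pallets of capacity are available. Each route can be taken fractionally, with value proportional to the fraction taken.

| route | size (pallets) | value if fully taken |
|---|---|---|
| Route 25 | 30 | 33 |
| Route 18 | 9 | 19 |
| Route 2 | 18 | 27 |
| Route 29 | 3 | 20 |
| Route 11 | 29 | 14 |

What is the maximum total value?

84.7

Rank by value-to-size ratio: Route 29 20/3≈6.67, Route 18 19/9≈2.11, Route 2 27/18≈1.5, Route 25 33/30≈1.1, Route 11 14/29≈0.483.
Take all of Route 29 (3 pallets, value 20) → 44 pallets left.
Take all of Route 18 (9 pallets, value 19) → 35 pallets left.
Take all of Route 2 (18 pallets, value 27) → 17 pallets left.
Fill the last 17 pallets with part of Route 25: 17/30 of it earns 18.7.
Total value = 84.7.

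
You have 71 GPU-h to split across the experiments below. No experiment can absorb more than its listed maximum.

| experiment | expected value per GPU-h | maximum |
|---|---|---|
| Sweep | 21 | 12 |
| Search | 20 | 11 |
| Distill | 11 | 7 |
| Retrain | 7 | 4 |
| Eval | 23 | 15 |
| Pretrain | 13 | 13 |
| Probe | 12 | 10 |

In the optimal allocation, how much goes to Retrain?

Highest expected value per GPU-h first: Eval 23 > Sweep 21 > Search 20 > Pretrain 13 > Probe 12 > Distill 11 > Retrain 7.
Eval: +15 to 15 (cap) → 56 left.
Sweep: +12 to 12 (cap) → 44 left.
Give Search 11 to hit its cap of 11 → 33 left.
Pretrain: +13 to 13 (cap) → 20 left.
Probe: +10 to 10 (cap) → 10 left.
Give Distill 7 to hit its cap of 7 → 3 left.
Retrain has room for 4 but only 3 remain, so it gets 3.

3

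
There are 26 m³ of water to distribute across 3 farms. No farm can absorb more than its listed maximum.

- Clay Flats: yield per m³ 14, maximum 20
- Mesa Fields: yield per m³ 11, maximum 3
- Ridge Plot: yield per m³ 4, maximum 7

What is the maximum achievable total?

325

Highest yield per m³ first: Clay Flats 14 > Mesa Fields 11 > Ridge Plot 4.
Clay Flats: +20 to 20 (cap) → 6 left.
Mesa Fields takes 3 to reach its cap of 3 → 3 left.
Ridge Plot has room for 7 but only 3 remain, so it gets 3.
Total = 14×20 + 11×3 + 4×3 = 325.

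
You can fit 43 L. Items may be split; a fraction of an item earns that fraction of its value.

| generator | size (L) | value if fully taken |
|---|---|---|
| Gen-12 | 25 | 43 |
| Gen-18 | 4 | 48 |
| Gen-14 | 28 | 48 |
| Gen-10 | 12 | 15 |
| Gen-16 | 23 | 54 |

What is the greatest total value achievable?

Best value per unit of size first: Gen-18 48/4≈12, Gen-16 54/23≈2.35, Gen-12 43/25≈1.72, Gen-14 48/28≈1.71, Gen-10 15/12≈1.25.
All 4 L of Gen-18 fit (value 48) ; 39 remain.
All 23 L of Gen-16 fit (value 54) ; 16 remain.
Fill the last 16 L with part of Gen-12: 16/25 of it earns 27.52.
Total value = 129.52.

129.52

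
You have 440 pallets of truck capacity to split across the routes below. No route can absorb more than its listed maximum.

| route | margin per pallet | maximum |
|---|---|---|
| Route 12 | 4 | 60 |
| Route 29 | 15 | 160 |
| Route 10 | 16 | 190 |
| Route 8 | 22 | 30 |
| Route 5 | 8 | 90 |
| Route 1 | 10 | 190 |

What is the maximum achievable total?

Highest margin per pallet first: Route 8 22 > Route 10 16 > Route 29 15 > Route 1 10 > Route 5 8 > Route 12 4.
Route 8 takes 30 to reach its cap of 30 — 410 left.
Give Route 10 190 to hit its cap of 190 — 220 left.
Give Route 29 160 to hit its cap of 160 — 60 left.
Route 1: +60 (room for 190) → 60. Pool exhausted.
Total = 15×160 + 16×190 + 22×30 + 10×60 = 6700.

6700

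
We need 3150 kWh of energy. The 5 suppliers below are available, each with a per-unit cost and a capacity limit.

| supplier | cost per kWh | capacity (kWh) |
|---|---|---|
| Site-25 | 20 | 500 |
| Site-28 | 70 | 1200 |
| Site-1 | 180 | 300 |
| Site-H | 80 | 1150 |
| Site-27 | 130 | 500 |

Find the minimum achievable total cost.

225000

Use suppliers in increasing cost order.
Take 500 from Site-25 at 20 ; need 2650 more.
Site-28 at 70: take all 1200 kWh ; 1450 still needed.
Site-H (80): use full 1150 ; 300 kWh to go.
Site-27 at 130: take 300 of its 500 ; requirement met.
Site-1: unused.
Cost = 500×20 + 1200×70 + 1150×80 + 300×130 = 225000.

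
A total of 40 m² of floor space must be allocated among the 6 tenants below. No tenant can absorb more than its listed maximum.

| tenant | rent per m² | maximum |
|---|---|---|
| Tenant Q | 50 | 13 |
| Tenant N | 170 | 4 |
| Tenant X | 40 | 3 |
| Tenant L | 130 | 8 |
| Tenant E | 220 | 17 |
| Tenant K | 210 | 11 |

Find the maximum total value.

Highest rent per m² first: Tenant E 220 > Tenant K 210 > Tenant N 170 > Tenant L 130 > Tenant Q 50 > Tenant X 40.
Tenant E takes 17 to reach its cap of 17 — 23 left.
Tenant K: +11 to 11 (cap) — 12 left.
Give Tenant N 4 to hit its cap of 4 — 8 left.
Tenant L takes 8 to reach its cap of 8 — 0 left.
Total = 170×4 + 130×8 + 220×17 + 210×11 = 7770.

7770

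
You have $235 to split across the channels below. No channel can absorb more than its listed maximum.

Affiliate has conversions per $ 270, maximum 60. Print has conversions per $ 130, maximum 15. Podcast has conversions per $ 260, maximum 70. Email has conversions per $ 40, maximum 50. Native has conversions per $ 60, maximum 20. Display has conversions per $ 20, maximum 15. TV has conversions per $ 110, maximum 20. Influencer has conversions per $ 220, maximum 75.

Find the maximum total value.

Rank by conversions per $: Affiliate 270 > Podcast 260 > Influencer 220 > Print 130 > TV 110 > Native 60 > Email 40 > Display 20.
Affiliate: +60 to 60 (cap) — 175 left.
Podcast takes 70 to reach its cap of 70 — 105 left.
Influencer takes 75 to reach its cap of 75 — 30 left.
Print takes 15 to reach its cap of 15 — 15 left.
TV: +15 (room for 20) → 15. Pool exhausted.
Total = 270×60 + 130×15 + 260×70 + 110×15 + 220×75 = 54500.

54500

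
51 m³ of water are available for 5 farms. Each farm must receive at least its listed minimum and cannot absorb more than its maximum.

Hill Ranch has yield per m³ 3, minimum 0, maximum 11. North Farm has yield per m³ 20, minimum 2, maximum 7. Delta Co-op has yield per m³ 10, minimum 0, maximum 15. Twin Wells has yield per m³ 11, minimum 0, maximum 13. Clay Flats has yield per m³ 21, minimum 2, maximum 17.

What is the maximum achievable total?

Meeting every minimum uses 0+2+0+0+2 = 4 m³, leaving 47.
Rank by yield per m³: Clay Flats 21 > North Farm 20 > Twin Wells 11 > Delta Co-op 10 > Hill Ranch 3.
Clay Flats: +15 to 17 (cap) — 32 left.
North Farm takes 5 more to reach its cap of 7 — 27 left.
Twin Wells: +13 to 13 (cap) — 14 left.
Only 14 left; Delta Co-op takes them to reach 14.
Total = 20×7 + 10×14 + 11×13 + 21×17 = 780.

780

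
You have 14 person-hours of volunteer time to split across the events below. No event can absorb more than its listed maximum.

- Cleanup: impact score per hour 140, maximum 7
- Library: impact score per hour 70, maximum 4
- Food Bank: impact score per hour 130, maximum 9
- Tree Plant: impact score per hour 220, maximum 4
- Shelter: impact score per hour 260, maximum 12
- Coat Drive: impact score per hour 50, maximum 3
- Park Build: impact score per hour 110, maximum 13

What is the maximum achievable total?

Rank by impact score per hour: Shelter 260 > Tree Plant 220 > Cleanup 140 > Food Bank 130 > Park Build 110 > Library 70 > Coat Drive 50.
Give Shelter 12 to hit its cap of 12 — 2 left.
Tree Plant has room for 4 but only 2 remain, so it gets 2.
Total = 220×2 + 260×12 = 3560.

3560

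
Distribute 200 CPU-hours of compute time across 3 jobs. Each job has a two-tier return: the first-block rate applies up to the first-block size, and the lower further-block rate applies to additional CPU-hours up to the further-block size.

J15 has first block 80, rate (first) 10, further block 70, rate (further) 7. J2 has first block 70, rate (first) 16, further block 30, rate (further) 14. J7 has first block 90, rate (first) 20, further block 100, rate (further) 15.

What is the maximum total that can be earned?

3520

Treat each block as its own option and order by rate: J7/tier1 20 > J2/tier1 16 > J7/tier2 15 > J2/tier2 14 > J15/tier1 10 > J15/tier2 7.
Fill J7 tier1 block (90 at 20) ; 110 left.
Fill J2 tier1 block (70 at 16) ; 40 left.
40 remain; put them into J7 tier2 at 15.
Total = 20×90 + 16×70 + 15×40 = 3520.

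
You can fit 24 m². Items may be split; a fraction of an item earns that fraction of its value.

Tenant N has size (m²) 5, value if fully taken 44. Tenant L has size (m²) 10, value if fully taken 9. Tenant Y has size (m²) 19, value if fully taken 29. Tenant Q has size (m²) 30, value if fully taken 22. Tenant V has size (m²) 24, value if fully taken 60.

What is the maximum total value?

91.5

Sort by value density: Tenant N 44/5≈8.8, Tenant V 60/24≈2.5, Tenant Y 29/19≈1.53, Tenant L 9/10≈0.9, Tenant Q 22/30≈0.733.
Tenant N: take in full, 5 m² for value 44 → 19 left.
Only 19 m² remain; take 19/24 of Tenant V for value 60×19/24 = 47.5.
Total value = 91.5.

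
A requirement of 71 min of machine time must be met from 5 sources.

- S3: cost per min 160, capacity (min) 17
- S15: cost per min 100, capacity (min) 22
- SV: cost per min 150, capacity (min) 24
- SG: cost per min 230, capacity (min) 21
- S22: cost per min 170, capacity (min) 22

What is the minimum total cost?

Fill from the cheapest source first.
S15 at 100: take all 22 min → 49 still needed.
Take 24 from SV at 150 → need 25 more.
S3 at 160: take all 17 min → 8 still needed.
S22 (170): take the remaining 8 → done.
SG: unused.
Cost = 22×100 + 24×150 + 17×160 + 8×170 = 9880.

9880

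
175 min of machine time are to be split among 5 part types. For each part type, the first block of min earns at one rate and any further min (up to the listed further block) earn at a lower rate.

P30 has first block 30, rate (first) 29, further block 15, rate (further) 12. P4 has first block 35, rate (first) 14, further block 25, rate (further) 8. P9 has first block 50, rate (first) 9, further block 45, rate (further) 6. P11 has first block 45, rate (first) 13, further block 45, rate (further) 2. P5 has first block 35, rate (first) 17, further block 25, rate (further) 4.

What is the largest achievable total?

Treat each block as its own option and order by rate: P30/tier1 29 > P5/tier1 17 > P4/tier1 14 > P11/tier1 13 > P30/tier2 12 > P9/tier1 9 > P4/tier2 8 > P9/tier2 6 > P5/tier2 4 > P11/tier2 2.
P30 tier1 at 29: fill all 30 — 145 left.
Fill P5 tier1 block (35 at 17) — 110 left.
P4/tier1 (14): +35 — 75 left.
P11 tier1 at 13: fill all 45 — 30 left.
Fill P30 tier2 block (15 at 12) — 15 left.
15 remain; put them into P9 tier1 at 9.
Total = 29×30 + 17×35 + 14×35 + 13×45 + 12×15 + 9×15 = 2855.

2855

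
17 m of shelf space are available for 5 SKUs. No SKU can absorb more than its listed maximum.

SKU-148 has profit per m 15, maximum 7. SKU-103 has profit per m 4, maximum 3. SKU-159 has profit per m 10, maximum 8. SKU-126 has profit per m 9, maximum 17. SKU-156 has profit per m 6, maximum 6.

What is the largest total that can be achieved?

Highest profit per m first: SKU-148 15 > SKU-159 10 > SKU-126 9 > SKU-156 6 > SKU-103 4.
SKU-148: +7 to 7 (cap) — 10 left.
SKU-159: +8 to 8 (cap) — 2 left.
Only 2 left; SKU-126 takes them to reach 2.
Total = 15×7 + 10×8 + 9×2 = 203.

203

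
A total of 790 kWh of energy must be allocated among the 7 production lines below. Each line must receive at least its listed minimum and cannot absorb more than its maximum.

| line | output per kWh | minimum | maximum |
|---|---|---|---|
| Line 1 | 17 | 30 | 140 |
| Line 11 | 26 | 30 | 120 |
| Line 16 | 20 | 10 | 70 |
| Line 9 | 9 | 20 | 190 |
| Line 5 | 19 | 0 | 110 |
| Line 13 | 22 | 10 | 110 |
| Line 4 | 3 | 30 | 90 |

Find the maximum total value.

Meeting every minimum uses 30+30+10+20+0+10+30 = 130 kWh, leaving 660.
Rank by output per kWh: Line 11 26 > Line 13 22 > Line 16 20 > Line 5 19 > Line 1 17 > Line 9 9 > Line 4 3.
Line 11: +90 to 120 (cap) — 570 left.
Line 13: +100 to 110 (cap) — 470 left.
Give Line 16 60 more to hit its cap of 70 — 410 left.
Give Line 5 110 more to hit its cap of 110 — 300 left.
Give Line 1 110 more to hit its cap of 140 — 190 left.
Line 9 takes 170 more to reach its cap of 190 — 20 left.
Only 20 left; Line 4 takes them to reach 50.
Total = 17×140 + 26×120 + 20×70 + 9×190 + 19×110 + 22×110 + 3×50 = 13270.

13270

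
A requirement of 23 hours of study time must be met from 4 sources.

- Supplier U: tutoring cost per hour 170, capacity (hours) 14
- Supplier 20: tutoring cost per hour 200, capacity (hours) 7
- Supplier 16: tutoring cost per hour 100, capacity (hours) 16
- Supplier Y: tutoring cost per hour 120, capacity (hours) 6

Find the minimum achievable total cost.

2490

Fill from the cheapest source first.
Supplier 16 (100): use full 16 — 7 hours to go.
Supplier Y at 120: take all 6 hours — 1 still needed.
Take 1 from Supplier U at 170 to finish.
Supplier 20: unused.
Cost = 16×100 + 6×120 + 1×170 = 2490.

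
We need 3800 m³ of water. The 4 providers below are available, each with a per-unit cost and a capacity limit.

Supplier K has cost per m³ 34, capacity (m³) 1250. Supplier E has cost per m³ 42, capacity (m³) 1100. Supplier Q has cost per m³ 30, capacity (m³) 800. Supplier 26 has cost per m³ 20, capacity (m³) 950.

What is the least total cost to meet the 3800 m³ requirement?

119100

Use providers in increasing cost order.
Supplier 26 at 20: take all 950 m³ ; 2850 still needed.
Take 800 from Supplier Q at 30 ; need 2050 more.
Supplier K at 34: take all 1250 m³ ; 800 still needed.
Take 800 from Supplier E at 42 to finish.
Cost = 950×20 + 800×30 + 1250×34 + 800×42 = 119100.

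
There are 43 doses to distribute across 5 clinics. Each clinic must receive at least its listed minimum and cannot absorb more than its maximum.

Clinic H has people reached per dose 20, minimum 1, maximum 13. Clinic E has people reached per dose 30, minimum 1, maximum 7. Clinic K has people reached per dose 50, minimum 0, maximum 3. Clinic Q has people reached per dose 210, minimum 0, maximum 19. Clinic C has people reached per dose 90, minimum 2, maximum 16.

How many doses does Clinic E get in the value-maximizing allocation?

4

Meeting every minimum uses 1+1+0+0+2 = 4 doses, leaving 39.
Order the clinics by people reached per dose: Clinic Q 210 > Clinic C 90 > Clinic K 50 > Clinic E 30 > Clinic H 20.
Clinic Q takes 19 more to reach its cap of 19 ; 20 left.
Clinic C: +14 to 16 (cap) ; 6 left.
Give Clinic K 3 more to hit its cap of 3 ; 3 left.
Clinic E: +3 (room for 6) → 4. Pool exhausted.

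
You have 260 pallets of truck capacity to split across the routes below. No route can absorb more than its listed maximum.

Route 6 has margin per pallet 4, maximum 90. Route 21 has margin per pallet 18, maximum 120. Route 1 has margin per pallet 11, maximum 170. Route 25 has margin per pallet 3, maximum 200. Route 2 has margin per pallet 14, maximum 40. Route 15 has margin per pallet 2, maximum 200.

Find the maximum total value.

Highest margin per pallet first: Route 21 18 > Route 2 14 > Route 1 11 > Route 6 4 > Route 25 3 > Route 15 2.
Give Route 21 120 to hit its cap of 120 — 140 left.
Route 2 takes 40 to reach its cap of 40 — 100 left.
Route 1 has room for 170 but only 100 remain, so it gets 100.
Total = 18×120 + 11×100 + 14×40 = 3820.

3820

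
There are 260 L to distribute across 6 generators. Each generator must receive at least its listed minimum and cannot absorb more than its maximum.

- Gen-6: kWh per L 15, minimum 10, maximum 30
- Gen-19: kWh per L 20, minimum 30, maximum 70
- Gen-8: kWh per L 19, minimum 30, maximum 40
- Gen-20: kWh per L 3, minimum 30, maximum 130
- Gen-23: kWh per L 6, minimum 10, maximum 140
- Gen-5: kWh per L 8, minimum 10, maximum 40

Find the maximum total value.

Meeting every minimum uses 10+30+30+30+10+10 = 120 L, leaving 140.
Order the generators by kWh per L: Gen-19 20 > Gen-8 19 > Gen-6 15 > Gen-5 8 > Gen-23 6 > Gen-20 3.
Gen-19 takes 40 more to reach its cap of 70 — 100 left.
Gen-8 takes 10 more to reach its cap of 40 — 90 left.
Gen-6: +20 to 30 (cap) — 70 left.
Gen-5: +30 to 40 (cap) — 40 left.
Gen-23: +40 (room for 130) → 50. Pool exhausted.
Total = 15×30 + 20×70 + 19×40 + 3×30 + 6×50 + 8×40 = 3320.

3320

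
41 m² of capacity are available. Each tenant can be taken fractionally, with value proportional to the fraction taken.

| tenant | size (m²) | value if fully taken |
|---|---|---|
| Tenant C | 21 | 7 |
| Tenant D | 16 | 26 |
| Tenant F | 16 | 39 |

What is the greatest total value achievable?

68

Rank by value-to-size ratio: Tenant F 39/16≈2.44, Tenant D 26/16≈1.62, Tenant C 7/21≈0.333.
Take all of Tenant F (16 m², value 39) → 25 m² left.
Take all of Tenant D (16 m², value 26) → 9 m² left.
Fill the last 9 m² with part of Tenant C: 9/21 of it earns 3.
Total value = 68.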